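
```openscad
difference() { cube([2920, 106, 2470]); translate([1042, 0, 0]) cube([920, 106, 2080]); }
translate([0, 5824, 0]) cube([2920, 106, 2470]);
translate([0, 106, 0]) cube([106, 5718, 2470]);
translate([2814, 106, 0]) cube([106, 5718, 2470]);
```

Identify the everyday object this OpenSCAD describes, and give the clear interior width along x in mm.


A single room. The interior width is 2708 mm.

Four walls enclosing a rectangle with a door in the front wall — a room. Outside width 2920 minus two 106 mm walls gives 2708 mm.


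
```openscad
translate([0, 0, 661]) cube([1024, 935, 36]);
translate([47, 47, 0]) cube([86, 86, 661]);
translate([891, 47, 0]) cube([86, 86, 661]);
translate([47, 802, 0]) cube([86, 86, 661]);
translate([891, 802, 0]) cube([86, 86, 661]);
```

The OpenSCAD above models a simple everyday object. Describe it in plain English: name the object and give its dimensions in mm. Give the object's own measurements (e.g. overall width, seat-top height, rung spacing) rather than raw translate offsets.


A rectangular dining table. The top is 1024×935×36 mm with its upper surface at z = 697 mm. It stands on four 86×86 mm square legs, each inset 47 mm from the nearest pair of top edges, running from the floor to the underside of the top.


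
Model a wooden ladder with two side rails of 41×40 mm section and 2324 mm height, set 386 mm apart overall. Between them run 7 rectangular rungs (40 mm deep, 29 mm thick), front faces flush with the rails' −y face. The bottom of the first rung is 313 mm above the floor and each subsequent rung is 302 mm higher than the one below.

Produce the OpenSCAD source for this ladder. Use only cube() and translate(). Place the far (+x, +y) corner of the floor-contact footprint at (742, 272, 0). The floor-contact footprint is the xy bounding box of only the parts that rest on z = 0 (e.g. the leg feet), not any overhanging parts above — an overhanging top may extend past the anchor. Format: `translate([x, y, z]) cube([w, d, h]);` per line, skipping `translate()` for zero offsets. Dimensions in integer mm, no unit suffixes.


translate([356, 232, 0]) cube([41, 40, 2324]);
translate([701, 232, 0]) cube([41, 40, 2324]);
translate([397, 232, 313]) cube([304, 40, 29]);
translate([397, 232, 615]) cube([304, 40, 29]);
translate([397, 232, 917]) cube([304, 40, 29]);
translate([397, 232, 1219]) cube([304, 40, 29]);
translate([397, 232, 1521]) cube([304, 40, 29]);
translate([397, 232, 1823]) cube([304, 40, 29]);
translate([397, 232, 2125]) cube([304, 40, 29]);


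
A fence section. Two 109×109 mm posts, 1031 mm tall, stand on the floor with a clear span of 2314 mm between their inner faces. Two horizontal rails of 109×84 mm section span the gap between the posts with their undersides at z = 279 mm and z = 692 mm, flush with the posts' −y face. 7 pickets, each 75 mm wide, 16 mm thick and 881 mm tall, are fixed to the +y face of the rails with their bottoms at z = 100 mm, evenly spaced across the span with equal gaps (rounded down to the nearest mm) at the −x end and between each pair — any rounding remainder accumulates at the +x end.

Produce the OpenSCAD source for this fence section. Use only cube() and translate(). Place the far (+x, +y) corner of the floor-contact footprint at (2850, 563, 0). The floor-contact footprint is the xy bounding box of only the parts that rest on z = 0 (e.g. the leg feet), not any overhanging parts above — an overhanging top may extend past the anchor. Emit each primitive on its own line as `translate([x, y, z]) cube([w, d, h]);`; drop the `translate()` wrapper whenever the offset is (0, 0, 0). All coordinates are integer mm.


translate([318, 454, 0]) cube([109, 109, 1031]);
translate([2741, 454, 0]) cube([109, 109, 1031]);
translate([427, 454, 279]) cube([2314, 109, 84]);
translate([427, 454, 692]) cube([2314, 109, 84]);
translate([650, 563, 100]) cube([75, 16, 881]);
translate([948, 563, 100]) cube([75, 16, 881]);
translate([1246, 563, 100]) cube([75, 16, 881]);
translate([1544, 563, 100]) cube([75, 16, 881]);
translate([1842, 563, 100]) cube([75, 16, 881]);
translate([2140, 563, 100]) cube([75, 16, 881]);
translate([2438, 563, 100]) cube([75, 16, 881]);


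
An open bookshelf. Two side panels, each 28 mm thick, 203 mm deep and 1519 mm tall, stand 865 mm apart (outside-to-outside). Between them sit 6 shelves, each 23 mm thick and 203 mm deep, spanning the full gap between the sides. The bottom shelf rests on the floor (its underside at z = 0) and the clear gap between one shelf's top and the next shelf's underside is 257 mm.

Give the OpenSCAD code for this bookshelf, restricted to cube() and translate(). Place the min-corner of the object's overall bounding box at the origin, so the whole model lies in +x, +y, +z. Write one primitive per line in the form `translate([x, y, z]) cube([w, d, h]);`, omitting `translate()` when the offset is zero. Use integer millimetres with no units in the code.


cube([28, 203, 1519]);
translate([837, 0, 0]) cube([28, 203, 1519]);
translate([28, 0, 0]) cube([809, 203, 23]);
translate([28, 0, 280]) cube([809, 203, 23]);
translate([28, 0, 560]) cube([809, 203, 23]);
translate([28, 0, 840]) cube([809, 203, 23]);
translate([28, 0, 1120]) cube([809, 203, 23]);
translate([28, 0, 1400]) cube([809, 203, 23]);


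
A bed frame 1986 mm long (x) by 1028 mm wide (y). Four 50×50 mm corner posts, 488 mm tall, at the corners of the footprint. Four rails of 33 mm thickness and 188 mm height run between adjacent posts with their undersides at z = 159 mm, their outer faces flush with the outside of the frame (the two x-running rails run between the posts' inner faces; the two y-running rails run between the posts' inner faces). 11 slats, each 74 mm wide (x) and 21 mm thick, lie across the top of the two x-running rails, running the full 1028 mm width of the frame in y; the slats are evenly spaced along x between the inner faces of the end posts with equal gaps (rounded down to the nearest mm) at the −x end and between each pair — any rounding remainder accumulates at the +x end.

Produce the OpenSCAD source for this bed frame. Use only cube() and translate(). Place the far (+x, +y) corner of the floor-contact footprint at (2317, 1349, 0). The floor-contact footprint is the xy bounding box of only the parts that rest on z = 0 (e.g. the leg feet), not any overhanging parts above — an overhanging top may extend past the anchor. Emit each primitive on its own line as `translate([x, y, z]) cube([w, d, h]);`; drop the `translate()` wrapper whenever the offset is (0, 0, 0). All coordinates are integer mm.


translate([331, 321, 0]) cube([50, 50, 488]);
translate([331, 1299, 0]) cube([50, 50, 488]);
translate([2267, 321, 0]) cube([50, 50, 488]);
translate([2267, 1299, 0]) cube([50, 50, 488]);
translate([381, 321, 159]) cube([1886, 33, 188]);
translate([381, 1316, 159]) cube([1886, 33, 188]);
translate([331, 371, 159]) cube([33, 928, 188]);
translate([2284, 371, 159]) cube([33, 928, 188]);
translate([470, 321, 347]) cube([74, 1028, 21]);
translate([633, 321, 347]) cube([74, 1028, 21]);
translate([796, 321, 347]) cube([74, 1028, 21]);
translate([959, 321, 347]) cube([74, 1028, 21]);
translate([1122, 321, 347]) cube([74, 1028, 21]);
translate([1285, 321, 347]) cube([74, 1028, 21]);
translate([1448, 321, 347]) cube([74, 1028, 21]);
translate([1611, 321, 347]) cube([74, 1028, 21]);
translate([1774, 321, 347]) cube([74, 1028, 21]);
translate([1937, 321, 347]) cube([74, 1028, 21]);
translate([2100, 321, 347]) cube([74, 1028, 21]);


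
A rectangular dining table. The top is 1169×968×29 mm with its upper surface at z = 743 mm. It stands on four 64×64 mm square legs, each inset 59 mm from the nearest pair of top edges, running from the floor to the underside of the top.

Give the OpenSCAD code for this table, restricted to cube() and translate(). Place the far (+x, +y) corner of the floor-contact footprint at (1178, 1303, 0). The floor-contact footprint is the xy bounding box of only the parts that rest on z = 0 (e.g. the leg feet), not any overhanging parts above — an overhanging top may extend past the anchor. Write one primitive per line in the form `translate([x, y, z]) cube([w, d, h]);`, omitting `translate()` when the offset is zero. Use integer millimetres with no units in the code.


translate([68, 394, 714]) cube([1169, 968, 29]);
translate([127, 453, 0]) cube([64, 64, 714]);
translate([1114, 453, 0]) cube([64, 64, 714]);
translate([127, 1239, 0]) cube([64, 64, 714]);
translate([1114, 1239, 0]) cube([64, 64, 714]);


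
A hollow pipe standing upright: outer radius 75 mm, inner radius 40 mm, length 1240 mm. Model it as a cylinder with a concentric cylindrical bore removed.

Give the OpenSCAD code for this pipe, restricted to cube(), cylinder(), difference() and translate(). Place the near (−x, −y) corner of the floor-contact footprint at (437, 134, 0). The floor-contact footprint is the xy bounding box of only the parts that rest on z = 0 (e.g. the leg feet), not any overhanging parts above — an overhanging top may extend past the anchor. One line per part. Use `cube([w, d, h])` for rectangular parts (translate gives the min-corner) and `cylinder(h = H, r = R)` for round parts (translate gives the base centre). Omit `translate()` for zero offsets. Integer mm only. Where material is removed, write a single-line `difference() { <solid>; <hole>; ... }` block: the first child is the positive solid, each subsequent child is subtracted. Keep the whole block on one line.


difference() { translate([512, 209, 0]) cylinder(h = 1240, r = 75); translate([512, 209, 0]) cylinder(h = 1240, r = 40); }


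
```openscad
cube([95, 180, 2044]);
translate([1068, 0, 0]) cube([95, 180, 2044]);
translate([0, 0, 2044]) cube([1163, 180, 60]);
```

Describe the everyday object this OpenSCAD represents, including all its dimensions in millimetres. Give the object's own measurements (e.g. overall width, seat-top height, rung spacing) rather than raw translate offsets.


A door frame. The clear opening is 973 mm wide and 2044 mm high. Two 95 mm wide jambs, 180 mm deep, stand either side of the opening from the floor to the top of the opening. A 60 mm thick head sits across the top of both jambs, spanning the full outside width of the frame.


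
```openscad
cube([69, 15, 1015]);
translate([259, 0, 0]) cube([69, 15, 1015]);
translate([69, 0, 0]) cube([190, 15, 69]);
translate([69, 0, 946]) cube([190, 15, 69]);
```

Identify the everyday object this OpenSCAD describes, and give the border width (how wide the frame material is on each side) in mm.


A picture frame. The border width is 69 mm.

Four thin pieces enclosing a rectangular opening — a picture frame. The two full-height stiles are 1015 mm tall; the top rail sits at z = 946 and is 69 mm tall, so the border above the opening is 1015 − 946 = 69 mm, matching the stile x-width.


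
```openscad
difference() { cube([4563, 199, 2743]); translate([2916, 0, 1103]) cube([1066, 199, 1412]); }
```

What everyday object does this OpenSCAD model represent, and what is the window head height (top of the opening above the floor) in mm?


A wall with a window opening. The window head height is 2515 mm.

A wall with a rectangular opening subtracted — a window. Sill at z = 1103, opening 1412 mm tall, so the head is at 1103 + 1412 = 2515 mm.


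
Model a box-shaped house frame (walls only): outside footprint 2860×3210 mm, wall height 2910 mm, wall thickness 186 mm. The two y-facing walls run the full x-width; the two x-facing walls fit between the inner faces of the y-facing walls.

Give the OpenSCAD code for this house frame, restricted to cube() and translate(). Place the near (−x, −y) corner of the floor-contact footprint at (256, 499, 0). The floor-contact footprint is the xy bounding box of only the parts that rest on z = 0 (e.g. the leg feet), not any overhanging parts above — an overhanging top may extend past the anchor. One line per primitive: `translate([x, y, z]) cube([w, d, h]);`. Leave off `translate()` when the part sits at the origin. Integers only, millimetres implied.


translate([256, 499, 0]) cube([2860, 186, 2910]);
translate([256, 3523, 0]) cube([2860, 186, 2910]);
translate([256, 685, 0]) cube([186, 2838, 2910]);
translate([2930, 685, 0]) cube([186, 2838, 2910]);


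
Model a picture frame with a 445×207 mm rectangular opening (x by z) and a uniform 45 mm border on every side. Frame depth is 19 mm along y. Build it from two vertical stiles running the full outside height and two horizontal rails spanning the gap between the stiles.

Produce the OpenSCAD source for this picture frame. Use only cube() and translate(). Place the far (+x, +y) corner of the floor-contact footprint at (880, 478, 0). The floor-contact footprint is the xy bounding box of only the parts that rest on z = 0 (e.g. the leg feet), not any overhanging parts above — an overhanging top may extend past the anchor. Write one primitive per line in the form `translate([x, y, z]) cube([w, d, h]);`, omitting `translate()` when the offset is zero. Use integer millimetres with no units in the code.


translate([345, 459, 0]) cube([45, 19, 297]);
translate([835, 459, 0]) cube([45, 19, 297]);
translate([390, 459, 0]) cube([445, 19, 45]);
translate([390, 459, 252]) cube([445, 19, 45]);


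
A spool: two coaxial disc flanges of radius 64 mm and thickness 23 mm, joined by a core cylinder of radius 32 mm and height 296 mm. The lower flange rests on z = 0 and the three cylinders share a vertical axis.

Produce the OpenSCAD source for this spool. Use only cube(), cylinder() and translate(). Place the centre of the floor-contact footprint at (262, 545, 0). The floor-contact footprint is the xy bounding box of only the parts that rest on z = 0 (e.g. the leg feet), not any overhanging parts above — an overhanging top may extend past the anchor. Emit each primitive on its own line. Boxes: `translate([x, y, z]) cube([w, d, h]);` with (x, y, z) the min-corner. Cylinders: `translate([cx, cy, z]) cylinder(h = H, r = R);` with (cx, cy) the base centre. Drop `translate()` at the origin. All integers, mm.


translate([262, 545, 0]) cylinder(h = 23, r = 64);
translate([262, 545, 23]) cylinder(h = 296, r = 32);
translate([262, 545, 319]) cylinder(h = 23, r = 64);


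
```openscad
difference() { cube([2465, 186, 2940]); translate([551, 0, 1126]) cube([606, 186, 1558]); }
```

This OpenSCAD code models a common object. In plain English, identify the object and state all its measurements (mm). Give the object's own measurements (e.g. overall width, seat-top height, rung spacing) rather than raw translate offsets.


A wall 2465 mm long (x), 186 mm thick (y), 2940 mm tall, with a rectangular window opening cut through it. The opening is 606 mm wide and 1558 mm tall; its sill is at z = 1126 mm and its near (−x) edge is 551 mm from the wall's −x end. The opening passes through the full wall thickness.


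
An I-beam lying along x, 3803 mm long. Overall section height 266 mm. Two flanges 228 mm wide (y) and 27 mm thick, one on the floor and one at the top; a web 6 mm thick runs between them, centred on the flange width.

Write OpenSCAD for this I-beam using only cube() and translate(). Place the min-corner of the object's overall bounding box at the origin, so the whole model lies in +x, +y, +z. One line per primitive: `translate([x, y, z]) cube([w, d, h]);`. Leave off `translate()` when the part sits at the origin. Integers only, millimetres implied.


cube([3803, 228, 27]);
translate([0, 111, 27]) cube([3803, 6, 212]);
translate([0, 0, 239]) cube([3803, 228, 27]);


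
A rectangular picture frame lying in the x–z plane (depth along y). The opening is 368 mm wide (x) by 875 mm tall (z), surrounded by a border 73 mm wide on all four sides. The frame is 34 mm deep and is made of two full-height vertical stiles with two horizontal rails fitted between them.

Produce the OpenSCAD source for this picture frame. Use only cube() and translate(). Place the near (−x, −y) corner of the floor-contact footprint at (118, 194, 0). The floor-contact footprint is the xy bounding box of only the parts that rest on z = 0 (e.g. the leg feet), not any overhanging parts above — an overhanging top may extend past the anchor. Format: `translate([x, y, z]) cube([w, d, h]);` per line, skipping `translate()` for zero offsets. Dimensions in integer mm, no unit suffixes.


translate([118, 194, 0]) cube([73, 34, 1021]);
translate([559, 194, 0]) cube([73, 34, 1021]);
translate([191, 194, 0]) cube([368, 34, 73]);
translate([191, 194, 948]) cube([368, 34, 73]);


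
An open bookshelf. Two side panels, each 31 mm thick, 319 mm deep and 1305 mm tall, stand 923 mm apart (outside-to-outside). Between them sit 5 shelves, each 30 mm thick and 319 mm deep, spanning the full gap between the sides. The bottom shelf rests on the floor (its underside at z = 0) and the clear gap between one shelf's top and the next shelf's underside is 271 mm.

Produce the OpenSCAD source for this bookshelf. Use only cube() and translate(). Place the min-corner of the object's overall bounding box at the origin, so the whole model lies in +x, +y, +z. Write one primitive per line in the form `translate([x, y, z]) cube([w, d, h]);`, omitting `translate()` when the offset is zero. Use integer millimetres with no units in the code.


cube([31, 319, 1305]);
translate([892, 0, 0]) cube([31, 319, 1305]);
translate([31, 0, 0]) cube([861, 319, 30]);
translate([31, 0, 301]) cube([861, 319, 30]);
translate([31, 0, 602]) cube([861, 319, 30]);
translate([31, 0, 903]) cube([861, 319, 30]);
translate([31, 0, 1204]) cube([861, 319, 30]);


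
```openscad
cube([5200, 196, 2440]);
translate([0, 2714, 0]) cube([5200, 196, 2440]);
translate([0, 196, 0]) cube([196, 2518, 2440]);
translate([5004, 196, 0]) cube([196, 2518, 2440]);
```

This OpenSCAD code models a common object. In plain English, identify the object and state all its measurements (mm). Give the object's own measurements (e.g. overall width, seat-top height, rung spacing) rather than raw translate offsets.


The wall frame of a small rectangular building: four walls, each 2440 mm tall and 196 mm thick, enclosing a footprint 5200 mm (x) by 2910 mm (y) outside-to-outside, with no floor or roof. The front and back walls (the −y and +y sides) span the full width; the two side walls fit between them.


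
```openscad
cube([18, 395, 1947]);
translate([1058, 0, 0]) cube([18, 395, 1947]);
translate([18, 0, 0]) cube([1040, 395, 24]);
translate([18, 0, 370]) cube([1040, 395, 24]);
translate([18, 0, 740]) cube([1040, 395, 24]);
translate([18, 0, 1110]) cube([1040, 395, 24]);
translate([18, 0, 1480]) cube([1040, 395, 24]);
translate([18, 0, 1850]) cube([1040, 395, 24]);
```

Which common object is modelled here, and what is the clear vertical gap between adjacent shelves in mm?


A bookshelf. The clear shelf gap is 346 mm.

Two tall side panels with 6 horizontal boards between them — a bookshelf. The first two shelf undersides are at z = 0 and z = 370; with shelf thickness 24, the clear gap is 370 − 0 − 24 = 346 mm.


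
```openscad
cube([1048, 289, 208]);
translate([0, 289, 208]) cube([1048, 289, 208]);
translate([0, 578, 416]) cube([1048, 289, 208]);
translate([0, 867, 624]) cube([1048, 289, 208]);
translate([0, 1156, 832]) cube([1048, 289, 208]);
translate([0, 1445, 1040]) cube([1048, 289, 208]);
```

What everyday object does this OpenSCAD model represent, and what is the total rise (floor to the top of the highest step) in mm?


A staircase. The total rise is 1248 mm.

6 identical blocks, each offset up and back from the previous — a staircase. Each step is 208 mm tall and there are 6 of them, so the total rise is 6 × 208 = 1248 mm.


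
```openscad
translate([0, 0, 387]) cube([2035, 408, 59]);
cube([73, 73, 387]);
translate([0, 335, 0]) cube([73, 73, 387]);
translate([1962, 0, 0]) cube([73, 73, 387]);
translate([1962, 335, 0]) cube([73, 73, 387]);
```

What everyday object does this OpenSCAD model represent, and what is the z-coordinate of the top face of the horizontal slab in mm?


A bench. The seat-top height is 446 mm.

A long slab on four corner posts — a bench. The slab sits at z = 387 with thickness 59, so the top is 387 + 59 = 446 mm.


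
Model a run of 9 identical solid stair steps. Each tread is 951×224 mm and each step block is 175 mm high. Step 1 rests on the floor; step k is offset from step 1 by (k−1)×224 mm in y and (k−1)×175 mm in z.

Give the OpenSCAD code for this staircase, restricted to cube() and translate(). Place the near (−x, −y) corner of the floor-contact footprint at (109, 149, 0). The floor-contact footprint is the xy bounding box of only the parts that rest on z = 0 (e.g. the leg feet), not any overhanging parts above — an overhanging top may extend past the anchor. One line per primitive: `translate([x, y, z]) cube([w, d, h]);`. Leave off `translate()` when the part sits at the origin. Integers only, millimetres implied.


translate([109, 149, 0]) cube([951, 224, 175]);
translate([109, 373, 175]) cube([951, 224, 175]);
translate([109, 597, 350]) cube([951, 224, 175]);
translate([109, 821, 525]) cube([951, 224, 175]);
translate([109, 1045, 700]) cube([951, 224, 175]);
translate([109, 1269, 875]) cube([951, 224, 175]);
translate([109, 1493, 1050]) cube([951, 224, 175]);
translate([109, 1717, 1225]) cube([951, 224, 175]);
translate([109, 1941, 1400]) cube([951, 224, 175]);


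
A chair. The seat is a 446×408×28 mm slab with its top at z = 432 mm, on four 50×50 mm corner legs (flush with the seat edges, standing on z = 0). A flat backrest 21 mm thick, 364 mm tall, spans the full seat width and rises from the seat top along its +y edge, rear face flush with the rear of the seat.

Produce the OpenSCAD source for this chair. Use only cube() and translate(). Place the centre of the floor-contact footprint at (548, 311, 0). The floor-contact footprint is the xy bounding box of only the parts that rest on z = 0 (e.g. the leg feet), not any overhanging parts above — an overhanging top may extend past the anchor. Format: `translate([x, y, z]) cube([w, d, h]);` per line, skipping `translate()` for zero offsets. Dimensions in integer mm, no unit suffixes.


// leg_h = 432 - 28 = 404
translate([325, 107, 404]) cube([446, 408, 28]);
translate([325, 107, 0]) cube([50, 50, 404]);
translate([721, 107, 0]) cube([50, 50, 404]);
translate([325, 465, 0]) cube([50, 50, 404]);
translate([721, 465, 0]) cube([50, 50, 404]);
translate([325, 494, 432]) cube([446, 21, 364]);


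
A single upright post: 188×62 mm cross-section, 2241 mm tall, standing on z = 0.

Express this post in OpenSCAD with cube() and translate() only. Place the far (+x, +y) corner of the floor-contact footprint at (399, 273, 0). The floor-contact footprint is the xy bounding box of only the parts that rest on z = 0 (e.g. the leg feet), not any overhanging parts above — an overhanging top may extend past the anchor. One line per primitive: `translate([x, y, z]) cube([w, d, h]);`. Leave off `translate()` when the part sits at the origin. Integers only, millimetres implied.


translate([211, 211, 0]) cube([188, 62, 2241]);


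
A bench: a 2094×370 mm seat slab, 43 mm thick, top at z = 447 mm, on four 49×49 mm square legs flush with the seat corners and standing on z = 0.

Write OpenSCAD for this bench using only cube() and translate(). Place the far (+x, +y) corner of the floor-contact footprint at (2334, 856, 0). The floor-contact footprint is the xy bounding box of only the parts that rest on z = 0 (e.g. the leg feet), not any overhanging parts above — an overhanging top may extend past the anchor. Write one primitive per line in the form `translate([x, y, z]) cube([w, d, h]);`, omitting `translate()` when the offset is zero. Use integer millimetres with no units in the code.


translate([240, 486, 404]) cube([2094, 370, 43]);
translate([240, 486, 0]) cube([49, 49, 404]);
translate([240, 807, 0]) cube([49, 49, 404]);
translate([2285, 486, 0]) cube([49, 49, 404]);
translate([2285, 807, 0]) cube([49, 49, 404]);


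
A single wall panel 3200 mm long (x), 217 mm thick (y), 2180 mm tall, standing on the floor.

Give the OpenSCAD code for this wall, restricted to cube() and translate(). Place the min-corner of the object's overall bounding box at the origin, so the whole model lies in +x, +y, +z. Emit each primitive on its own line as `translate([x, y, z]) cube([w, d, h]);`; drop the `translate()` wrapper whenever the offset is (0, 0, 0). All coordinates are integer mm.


cube([3200, 217, 2180]);


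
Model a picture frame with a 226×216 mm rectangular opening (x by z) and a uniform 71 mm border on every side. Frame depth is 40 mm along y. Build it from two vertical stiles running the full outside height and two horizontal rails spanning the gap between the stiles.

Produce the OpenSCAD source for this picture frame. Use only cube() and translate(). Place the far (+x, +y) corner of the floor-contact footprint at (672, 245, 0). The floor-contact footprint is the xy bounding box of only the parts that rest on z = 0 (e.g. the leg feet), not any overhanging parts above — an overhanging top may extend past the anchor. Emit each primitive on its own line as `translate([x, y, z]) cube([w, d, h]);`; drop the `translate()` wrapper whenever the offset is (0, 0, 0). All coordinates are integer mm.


translate([304, 205, 0]) cube([71, 40, 358]);
translate([601, 205, 0]) cube([71, 40, 358]);
translate([375, 205, 0]) cube([226, 40, 71]);
translate([375, 205, 287]) cube([226, 40, 71]);


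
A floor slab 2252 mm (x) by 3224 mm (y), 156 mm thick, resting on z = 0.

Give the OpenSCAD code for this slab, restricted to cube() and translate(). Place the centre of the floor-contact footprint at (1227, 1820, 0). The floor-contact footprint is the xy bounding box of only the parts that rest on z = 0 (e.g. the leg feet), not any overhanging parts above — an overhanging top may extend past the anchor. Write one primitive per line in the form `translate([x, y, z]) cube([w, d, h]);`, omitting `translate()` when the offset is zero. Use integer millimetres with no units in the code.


translate([101, 208, 0]) cube([2252, 3224, 156]);


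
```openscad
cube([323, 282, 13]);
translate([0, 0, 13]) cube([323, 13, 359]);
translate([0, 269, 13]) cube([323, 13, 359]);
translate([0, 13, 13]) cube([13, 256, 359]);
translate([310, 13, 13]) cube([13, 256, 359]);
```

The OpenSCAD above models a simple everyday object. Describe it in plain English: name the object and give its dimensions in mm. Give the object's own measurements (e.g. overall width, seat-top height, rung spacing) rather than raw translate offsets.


An open-topped rectangular box: outside dimensions 323×282×372 mm, with a uniform wall and base thickness of 13 mm. The base is a full 323×282 slab on the floor; four walls sit on top of the base. The front and back walls (the −y and +y sides) span the full width; the two side walls fit between them.


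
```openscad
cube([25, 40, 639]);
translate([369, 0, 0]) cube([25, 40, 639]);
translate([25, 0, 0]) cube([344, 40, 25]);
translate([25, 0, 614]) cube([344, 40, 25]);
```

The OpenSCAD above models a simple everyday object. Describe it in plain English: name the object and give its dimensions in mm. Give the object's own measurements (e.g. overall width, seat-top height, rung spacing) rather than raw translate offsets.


A rectangular picture frame lying in the x–z plane (depth along y). The opening is 344 mm wide (x) by 589 mm tall (z), surrounded by a border 25 mm wide on all four sides. The frame is 40 mm deep and is made of two full-height vertical stiles with two horizontal rails fitted between them.


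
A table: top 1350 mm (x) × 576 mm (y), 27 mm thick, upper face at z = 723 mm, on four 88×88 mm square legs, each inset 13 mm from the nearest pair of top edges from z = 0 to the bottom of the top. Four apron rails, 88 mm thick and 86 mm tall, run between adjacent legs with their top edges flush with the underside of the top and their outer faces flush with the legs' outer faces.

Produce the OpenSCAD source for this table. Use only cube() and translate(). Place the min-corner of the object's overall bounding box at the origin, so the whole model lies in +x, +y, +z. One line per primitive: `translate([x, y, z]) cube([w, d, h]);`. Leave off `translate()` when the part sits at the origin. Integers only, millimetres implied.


translate([0, 0, 696]) cube([1350, 576, 27]);
translate([13, 13, 0]) cube([88, 88, 696]);
translate([1249, 13, 0]) cube([88, 88, 696]);
translate([13, 475, 0]) cube([88, 88, 696]);
translate([1249, 475, 0]) cube([88, 88, 696]);
translate([101, 13, 610]) cube([1148, 88, 86]);
translate([101, 475, 610]) cube([1148, 88, 86]);
translate([13, 101, 610]) cube([88, 374, 86]);
translate([1249, 101, 610]) cube([88, 374, 86]);


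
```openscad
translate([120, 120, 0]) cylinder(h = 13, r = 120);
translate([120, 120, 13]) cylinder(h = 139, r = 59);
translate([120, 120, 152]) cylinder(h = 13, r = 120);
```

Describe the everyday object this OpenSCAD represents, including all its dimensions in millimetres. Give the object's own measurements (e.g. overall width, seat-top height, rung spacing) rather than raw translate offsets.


A spool: two coaxial disc flanges of radius 120 mm and thickness 13 mm, joined by a core cylinder of radius 59 mm and height 139 mm. The lower flange rests on z = 0 and the three cylinders share a vertical axis.


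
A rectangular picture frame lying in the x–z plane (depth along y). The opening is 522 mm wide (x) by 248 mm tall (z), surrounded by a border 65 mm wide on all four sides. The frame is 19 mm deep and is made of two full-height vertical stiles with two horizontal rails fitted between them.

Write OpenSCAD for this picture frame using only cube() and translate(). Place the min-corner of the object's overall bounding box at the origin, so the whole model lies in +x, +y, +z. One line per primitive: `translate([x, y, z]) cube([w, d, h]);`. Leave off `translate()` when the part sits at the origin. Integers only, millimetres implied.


cube([65, 19, 378]);
translate([587, 0, 0]) cube([65, 19, 378]);
translate([65, 0, 0]) cube([522, 19, 65]);
translate([65, 0, 313]) cube([522, 19, 65]);


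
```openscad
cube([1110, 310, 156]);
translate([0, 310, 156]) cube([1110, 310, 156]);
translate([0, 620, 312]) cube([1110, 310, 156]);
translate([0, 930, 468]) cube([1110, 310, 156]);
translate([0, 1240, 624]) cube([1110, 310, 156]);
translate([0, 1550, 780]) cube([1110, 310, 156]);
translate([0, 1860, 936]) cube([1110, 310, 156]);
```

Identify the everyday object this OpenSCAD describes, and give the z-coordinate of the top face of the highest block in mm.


A staircase. The total rise is 1092 mm.

7 identical blocks, each offset up and back from the previous — a staircase. Each step is 156 mm tall and there are 7 of them, so the total rise is 7 × 156 = 1092 mm.


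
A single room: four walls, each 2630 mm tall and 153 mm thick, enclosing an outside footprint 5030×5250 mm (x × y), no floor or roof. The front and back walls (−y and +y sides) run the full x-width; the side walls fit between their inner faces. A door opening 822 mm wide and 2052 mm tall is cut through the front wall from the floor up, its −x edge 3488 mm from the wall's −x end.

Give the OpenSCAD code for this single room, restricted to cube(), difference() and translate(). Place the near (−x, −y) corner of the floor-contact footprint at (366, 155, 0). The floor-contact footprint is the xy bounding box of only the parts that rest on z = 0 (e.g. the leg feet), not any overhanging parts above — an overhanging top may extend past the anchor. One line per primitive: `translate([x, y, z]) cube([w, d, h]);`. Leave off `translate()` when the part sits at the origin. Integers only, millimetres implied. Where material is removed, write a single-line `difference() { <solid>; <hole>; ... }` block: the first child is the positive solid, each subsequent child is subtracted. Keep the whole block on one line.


difference() { translate([366, 155, 0]) cube([5030, 153, 2630]); translate([3854, 155, 0]) cube([822, 153, 2052]); }
translate([366, 5252, 0]) cube([5030, 153, 2630]);
translate([366, 308, 0]) cube([153, 4944, 2630]);
translate([5243, 308, 0]) cube([153, 4944, 2630]);


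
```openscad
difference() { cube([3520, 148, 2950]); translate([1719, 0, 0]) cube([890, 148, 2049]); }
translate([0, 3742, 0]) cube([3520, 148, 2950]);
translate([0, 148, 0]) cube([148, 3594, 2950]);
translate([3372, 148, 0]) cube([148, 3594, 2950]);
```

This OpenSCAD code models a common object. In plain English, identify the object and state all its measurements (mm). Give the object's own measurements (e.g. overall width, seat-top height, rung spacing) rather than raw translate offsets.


A single room: four walls, each 2950 mm tall and 148 mm thick, enclosing an outside footprint 3520×3890 mm (x × y), no floor or roof. The front and back walls (−y and +y sides) run the full x-width; the side walls fit between their inner faces. A door opening 890 mm wide and 2049 mm tall is cut through the front wall from the floor up, its −x edge 1719 mm from the wall's −x end.


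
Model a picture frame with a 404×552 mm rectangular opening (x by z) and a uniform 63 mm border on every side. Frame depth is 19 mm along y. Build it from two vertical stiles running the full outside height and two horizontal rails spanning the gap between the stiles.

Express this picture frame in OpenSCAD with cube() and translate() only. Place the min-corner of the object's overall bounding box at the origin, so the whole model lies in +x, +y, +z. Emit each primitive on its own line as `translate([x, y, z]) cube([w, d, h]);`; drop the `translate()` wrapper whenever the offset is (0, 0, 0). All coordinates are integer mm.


cube([63, 19, 678]);
translate([467, 0, 0]) cube([63, 19, 678]);
translate([63, 0, 0]) cube([404, 19, 63]);
translate([63, 0, 615]) cube([404, 19, 63]);


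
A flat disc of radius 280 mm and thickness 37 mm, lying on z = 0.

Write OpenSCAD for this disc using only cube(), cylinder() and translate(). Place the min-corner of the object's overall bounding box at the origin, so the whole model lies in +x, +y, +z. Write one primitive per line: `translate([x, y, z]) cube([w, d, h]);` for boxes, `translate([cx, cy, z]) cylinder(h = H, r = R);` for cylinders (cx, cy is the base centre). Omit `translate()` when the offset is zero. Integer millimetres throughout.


translate([280, 280, 0]) cylinder(h = 37, r = 280);


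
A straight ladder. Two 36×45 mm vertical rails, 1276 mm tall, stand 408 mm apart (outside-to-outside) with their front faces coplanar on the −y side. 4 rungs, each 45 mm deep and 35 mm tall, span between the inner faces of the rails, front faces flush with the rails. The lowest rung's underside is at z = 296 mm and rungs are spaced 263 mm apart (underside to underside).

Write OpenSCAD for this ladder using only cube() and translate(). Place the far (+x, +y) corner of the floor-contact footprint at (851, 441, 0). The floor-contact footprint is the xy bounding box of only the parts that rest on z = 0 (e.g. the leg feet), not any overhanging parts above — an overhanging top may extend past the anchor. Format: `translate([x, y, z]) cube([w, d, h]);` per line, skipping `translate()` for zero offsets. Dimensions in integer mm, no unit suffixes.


translate([443, 396, 0]) cube([36, 45, 1276]);
translate([815, 396, 0]) cube([36, 45, 1276]);
translate([479, 396, 296]) cube([336, 45, 35]);
translate([479, 396, 559]) cube([336, 45, 35]);
translate([479, 396, 822]) cube([336, 45, 35]);
translate([479, 396, 1085]) cube([336, 45, 35]);


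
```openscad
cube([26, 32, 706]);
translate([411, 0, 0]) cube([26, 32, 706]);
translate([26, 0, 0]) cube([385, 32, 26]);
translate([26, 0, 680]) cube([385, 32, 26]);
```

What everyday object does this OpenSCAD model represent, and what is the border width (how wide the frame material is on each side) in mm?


A picture frame. The border width is 26 mm.

Four thin pieces enclosing a rectangular opening — a picture frame. The two full-height stiles are 706 mm tall; the top rail sits at z = 680 and is 26 mm tall, so the border above the opening is 706 − 680 = 26 mm, matching the stile x-width.


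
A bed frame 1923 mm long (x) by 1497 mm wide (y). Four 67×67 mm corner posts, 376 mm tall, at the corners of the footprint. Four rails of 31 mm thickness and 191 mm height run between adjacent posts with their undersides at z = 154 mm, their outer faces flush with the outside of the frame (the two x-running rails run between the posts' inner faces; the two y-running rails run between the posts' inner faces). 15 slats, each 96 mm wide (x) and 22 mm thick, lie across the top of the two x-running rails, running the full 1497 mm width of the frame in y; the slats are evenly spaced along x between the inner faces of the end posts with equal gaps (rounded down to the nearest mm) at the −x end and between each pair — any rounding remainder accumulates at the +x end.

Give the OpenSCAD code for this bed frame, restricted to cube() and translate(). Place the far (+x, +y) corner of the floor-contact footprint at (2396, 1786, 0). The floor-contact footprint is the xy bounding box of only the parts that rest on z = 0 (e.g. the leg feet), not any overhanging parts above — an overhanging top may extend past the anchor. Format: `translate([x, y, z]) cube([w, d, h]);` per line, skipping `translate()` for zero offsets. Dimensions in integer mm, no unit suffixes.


translate([473, 289, 0]) cube([67, 67, 376]);
translate([473, 1719, 0]) cube([67, 67, 376]);
translate([2329, 289, 0]) cube([67, 67, 376]);
translate([2329, 1719, 0]) cube([67, 67, 376]);
translate([540, 289, 154]) cube([1789, 31, 191]);
translate([540, 1755, 154]) cube([1789, 31, 191]);
translate([473, 356, 154]) cube([31, 1363, 191]);
translate([2365, 356, 154]) cube([31, 1363, 191]);
translate([561, 289, 345]) cube([96, 1497, 22]);
translate([678, 289, 345]) cube([96, 1497, 22]);
translate([795, 289, 345]) cube([96, 1497, 22]);
translate([912, 289, 345]) cube([96, 1497, 22]);
translate([1029, 289, 345]) cube([96, 1497, 22]);
translate([1146, 289, 345]) cube([96, 1497, 22]);
translate([1263, 289, 345]) cube([96, 1497, 22]);
translate([1380, 289, 345]) cube([96, 1497, 22]);
translate([1497, 289, 345]) cube([96, 1497, 22]);
translate([1614, 289, 345]) cube([96, 1497, 22]);
translate([1731, 289, 345]) cube([96, 1497, 22]);
translate([1848, 289, 345]) cube([96, 1497, 22]);
translate([1965, 289, 345]) cube([96, 1497, 22]);
translate([2082, 289, 345]) cube([96, 1497, 22]);
translate([2199, 289, 345]) cube([96, 1497, 22]);


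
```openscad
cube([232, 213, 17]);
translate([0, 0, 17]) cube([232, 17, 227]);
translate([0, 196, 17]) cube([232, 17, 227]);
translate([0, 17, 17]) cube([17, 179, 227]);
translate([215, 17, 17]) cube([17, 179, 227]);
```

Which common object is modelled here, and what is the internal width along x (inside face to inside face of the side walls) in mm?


An open box. The internal width is 198 mm.

A 232×213 base slab with four walls standing on it — an open box. The base is 232 mm wide and the walls are 17 mm thick, so the internal width is 232 − 2 × 17 = 198 mm.


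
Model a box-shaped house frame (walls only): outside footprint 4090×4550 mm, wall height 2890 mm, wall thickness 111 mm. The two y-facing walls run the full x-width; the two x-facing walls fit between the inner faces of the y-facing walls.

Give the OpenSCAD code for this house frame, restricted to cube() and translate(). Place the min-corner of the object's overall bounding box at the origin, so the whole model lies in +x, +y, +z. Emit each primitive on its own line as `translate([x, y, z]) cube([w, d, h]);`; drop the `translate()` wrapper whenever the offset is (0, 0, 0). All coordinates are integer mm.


cube([4090, 111, 2890]);
translate([0, 4439, 0]) cube([4090, 111, 2890]);
translate([0, 111, 0]) cube([111, 4328, 2890]);
translate([3979, 111, 0]) cube([111, 4328, 2890]);


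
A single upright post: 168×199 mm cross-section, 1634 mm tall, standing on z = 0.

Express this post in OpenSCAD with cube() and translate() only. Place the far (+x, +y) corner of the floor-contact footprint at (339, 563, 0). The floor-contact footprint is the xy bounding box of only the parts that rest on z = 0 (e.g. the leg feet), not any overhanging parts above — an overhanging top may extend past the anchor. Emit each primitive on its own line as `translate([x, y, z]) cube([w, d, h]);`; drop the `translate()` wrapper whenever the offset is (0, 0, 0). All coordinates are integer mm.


translate([171, 364, 0]) cube([168, 199, 1634]);
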